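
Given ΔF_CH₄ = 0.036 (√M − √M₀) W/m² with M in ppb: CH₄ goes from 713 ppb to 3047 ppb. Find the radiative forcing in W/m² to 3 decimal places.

ΔF = 1.026 W/m²

CH₄: 0.036 × (√3047 − √713) = 0.036 × (55.1996 − 26.7021) = 0.036 × 28.4975 = 1.0259 W/m².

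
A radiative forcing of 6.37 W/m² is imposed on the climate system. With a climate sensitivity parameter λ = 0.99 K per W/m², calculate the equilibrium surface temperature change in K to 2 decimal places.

ΔT = λ ΔF = 0.99 × 6.37 = 6.3063 K.

ΔT = 6.31 K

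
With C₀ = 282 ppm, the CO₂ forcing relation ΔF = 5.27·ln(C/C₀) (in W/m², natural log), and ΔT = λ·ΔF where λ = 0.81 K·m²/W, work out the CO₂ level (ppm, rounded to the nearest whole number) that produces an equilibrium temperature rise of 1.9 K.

C ≈ 440 ppm

Required forcing: ΔF = ΔT/λ = 1.9/0.81 = 2.3457 W/m².
Then ln(C/282) = ΔF/5.27 = 2.3457/5.27 = 0.44510.
So C = 282 × e^0.44510 = 282 × 1.56065 = 440.10 ppm.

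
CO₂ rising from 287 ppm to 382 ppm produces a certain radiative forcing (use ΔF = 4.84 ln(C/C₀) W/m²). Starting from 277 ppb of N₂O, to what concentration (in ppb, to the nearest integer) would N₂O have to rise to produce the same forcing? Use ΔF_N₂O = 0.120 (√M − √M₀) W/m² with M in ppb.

M ≈ 794 ppb

CO₂ forcing: 4.84 × ln(382/287) = 4.84 × 0.285938 = 1.38394 W/m².
Set 0.120(√M − √277) = 1.38394: √M = 1.38394/0.120 + √277 = 11.5328 + 16.6433 = 28.1761.
M = (28.1761)² = 793.89 ppb.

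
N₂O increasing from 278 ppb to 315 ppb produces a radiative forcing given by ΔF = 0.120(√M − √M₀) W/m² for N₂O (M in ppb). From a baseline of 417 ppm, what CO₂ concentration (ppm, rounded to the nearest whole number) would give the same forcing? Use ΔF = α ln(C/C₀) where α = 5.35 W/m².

N₂O forcing: 0.120 × (√315 − √278) = 0.120 × (17.7482 − 16.6733) = 0.120 × 1.0749 = 0.12899 W/m².
Set 5.35 ln(C/417) = 0.12899: ln(C/417) = 0.12899/5.35 = 0.02411, so C = 417 × e^0.02411 = 417 × 1.02440 = 427.17 ppm.

C ≈ 427 ppm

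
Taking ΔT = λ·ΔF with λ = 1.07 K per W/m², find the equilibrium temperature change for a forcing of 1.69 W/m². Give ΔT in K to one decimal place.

ΔT = λ ΔF = 1.07 × 1.69 = 1.8083 K.

ΔT = 1.8 K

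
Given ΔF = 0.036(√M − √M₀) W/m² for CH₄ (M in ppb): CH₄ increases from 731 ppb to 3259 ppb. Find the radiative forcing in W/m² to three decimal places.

CH₄: 0.036 × (√3259 − √731) = 0.036 × (57.0877 − 27.0370) = 0.036 × 30.0507 = 1.0818 W/m².

ΔF = 1.082 W/m²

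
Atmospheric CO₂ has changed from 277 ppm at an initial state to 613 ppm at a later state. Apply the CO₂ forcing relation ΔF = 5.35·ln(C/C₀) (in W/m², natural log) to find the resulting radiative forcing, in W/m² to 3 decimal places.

CO₂: 5.35 × ln(613/277) = 5.35 × ln(2.21300) = 5.35 × 0.79435 = 4.2498 W/m².

ΔF = 4.250 W/m²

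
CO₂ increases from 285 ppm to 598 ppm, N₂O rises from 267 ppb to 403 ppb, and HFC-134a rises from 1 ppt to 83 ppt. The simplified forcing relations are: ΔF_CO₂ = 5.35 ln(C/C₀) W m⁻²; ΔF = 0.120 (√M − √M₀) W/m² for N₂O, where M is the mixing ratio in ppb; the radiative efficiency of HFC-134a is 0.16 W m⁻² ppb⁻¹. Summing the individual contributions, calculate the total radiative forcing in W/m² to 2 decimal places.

CO₂: 5.35 × ln(598/285) = 5.35 × ln(2.09825) = 5.35 × 0.74110 = 3.9649 W/m².
N₂O: 0.120 × (√403 − √267) = 0.120 × (20.0749 − 16.3401) = 0.120 × 3.7348 = 0.4482 W/m².
HFC-134a: Δ = 83 − 1 = 82 ppt = 0.082 ppb; ΔF = 0.16 × 0.082 = 0.0131 W/m².
Total ΔF = 3.9649 + 0.4482 + 0.0131 = 4.4262 W/m².

ΔF = 4.43 W/m²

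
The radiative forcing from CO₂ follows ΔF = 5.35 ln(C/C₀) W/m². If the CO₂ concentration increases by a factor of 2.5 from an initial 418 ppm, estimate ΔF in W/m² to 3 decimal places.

ΔF = 4.902 W/m²

Because the forcing depends only on the ratio C/C₀, the initial concentration does not enter.
ΔF = 5.35 × ln(2.5) = 5.35 × 0.91629 = 4.9022 W/m².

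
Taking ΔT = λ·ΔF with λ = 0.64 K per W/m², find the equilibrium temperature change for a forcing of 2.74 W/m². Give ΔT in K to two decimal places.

ΔT = 1.75 K

ΔT = λ ΔF = 0.64 × 2.74 = 1.7536 K.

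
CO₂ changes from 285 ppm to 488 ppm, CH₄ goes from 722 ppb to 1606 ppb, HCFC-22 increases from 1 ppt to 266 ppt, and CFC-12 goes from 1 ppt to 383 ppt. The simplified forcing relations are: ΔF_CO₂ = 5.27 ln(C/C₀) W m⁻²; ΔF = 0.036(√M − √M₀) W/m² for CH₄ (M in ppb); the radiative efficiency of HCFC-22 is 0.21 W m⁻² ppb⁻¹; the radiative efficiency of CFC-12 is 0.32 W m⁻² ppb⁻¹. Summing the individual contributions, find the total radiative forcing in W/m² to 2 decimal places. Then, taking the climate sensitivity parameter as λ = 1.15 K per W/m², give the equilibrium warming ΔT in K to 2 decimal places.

CO₂: 5.27 × ln(488/285) = 5.27 × ln(1.71228) = 5.27 × 0.53783 = 2.8344 W/m².
CH₄: 0.036 × (√1606 − √722) = 0.036 × (40.0749 − 26.8701) = 0.036 × 13.2048 = 0.4754 W/m².
HCFC-22: Δ = 266 − 1 = 265 ppt = 0.265 ppb; ΔF = 0.21 × 0.265 = 0.0557 W/m².
CFC-12: Δ = 383 − 1 = 382 ppt = 0.382 ppb; ΔF = 0.32 × 0.382 = 0.1222 W/m².
Total ΔF = 2.8344 + 0.4754 + 0.0557 + 0.1222 = 3.4877 W/m².
ΔT = λ ΔF = 1.15 × 3.49 = 4.0135 K.

ΔF = 3.49 W/m²; ΔT = 4.01 K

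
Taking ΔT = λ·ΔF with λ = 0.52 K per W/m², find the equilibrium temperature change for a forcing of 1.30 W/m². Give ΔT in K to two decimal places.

ΔT = 0.68 K

ΔT = λ ΔF = 0.52 × 1.30 = 0.6760 K.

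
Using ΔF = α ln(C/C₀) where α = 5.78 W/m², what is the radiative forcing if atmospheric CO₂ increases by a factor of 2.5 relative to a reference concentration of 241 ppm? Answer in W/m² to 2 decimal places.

Because the forcing depends only on the ratio C/C₀, the initial concentration does not enter.
ΔF = 5.78 × ln(2.5) = 5.78 × 0.91629 = 5.2962 W/m².

ΔF = 5.30 W/m²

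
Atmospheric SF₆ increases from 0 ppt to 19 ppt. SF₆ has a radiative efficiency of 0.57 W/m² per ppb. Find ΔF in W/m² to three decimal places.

ΔF = 0.011 W/m²

SF₆: Δ = 19 − 0 = 19 ppt = 0.019 ppb; ΔF = 0.57 × 0.019 = 0.0108 W/m².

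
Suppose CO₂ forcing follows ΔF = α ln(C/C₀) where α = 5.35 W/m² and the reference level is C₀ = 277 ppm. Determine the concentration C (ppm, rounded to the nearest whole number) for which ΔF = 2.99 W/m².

C ≈ 484 ppm

Set 5.35 ln(C/277) = 2.99, so ln(C/277) = 2.99/5.35 = 0.55888.
Then C/277 = e^0.55888 = 1.74871, giving C = 277 × 1.74871 = 484.39 ppm.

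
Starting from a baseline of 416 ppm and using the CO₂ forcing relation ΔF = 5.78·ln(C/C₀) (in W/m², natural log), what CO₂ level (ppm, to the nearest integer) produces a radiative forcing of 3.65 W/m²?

Set 5.78 ln(C/416) = 3.65, so ln(C/416) = 3.65/5.78 = 0.63149.
Then C/416 = e^0.63149 = 1.88041, giving C = 416 × 1.88041 = 782.25 ppm.

C ≈ 782 ppm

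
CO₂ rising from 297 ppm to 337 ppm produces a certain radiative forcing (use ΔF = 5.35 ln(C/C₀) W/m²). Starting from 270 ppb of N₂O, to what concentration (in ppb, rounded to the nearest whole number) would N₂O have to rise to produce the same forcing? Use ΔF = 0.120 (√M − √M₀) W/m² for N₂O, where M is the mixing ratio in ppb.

CO₂ forcing: 5.35 × ln(337/297) = 5.35 × 0.126351 = 0.67598 W/m².
Set 0.120(√M − √270) = 0.67598: √M = 0.67598/0.120 + √270 = 5.6332 + 16.4317 = 22.0649.
M = (22.0649)² = 486.86 ppb.

M ≈ 487 ppb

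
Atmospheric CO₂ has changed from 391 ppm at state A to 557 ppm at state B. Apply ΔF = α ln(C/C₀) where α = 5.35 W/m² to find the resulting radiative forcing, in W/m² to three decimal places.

CO₂: 5.35 × ln(557/391) = 5.35 × ln(1.42455) = 5.35 × 0.35386 = 1.8932 W/m².

ΔF = 1.893 W/m²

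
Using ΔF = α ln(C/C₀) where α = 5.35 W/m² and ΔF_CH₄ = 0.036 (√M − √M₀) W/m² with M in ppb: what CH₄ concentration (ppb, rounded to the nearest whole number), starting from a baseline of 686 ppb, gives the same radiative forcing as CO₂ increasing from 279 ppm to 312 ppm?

M ≈ 1832 ppb

CO₂ forcing: 5.35 × ln(312/279) = 5.35 × 0.111791 = 0.59808 W/m².
Set 0.036(√M − √686) = 0.59808: √M = 0.59808/0.036 + √686 = 16.6133 + 26.1916 = 42.8049.
M = (42.8049)² = 1832.26 ppb.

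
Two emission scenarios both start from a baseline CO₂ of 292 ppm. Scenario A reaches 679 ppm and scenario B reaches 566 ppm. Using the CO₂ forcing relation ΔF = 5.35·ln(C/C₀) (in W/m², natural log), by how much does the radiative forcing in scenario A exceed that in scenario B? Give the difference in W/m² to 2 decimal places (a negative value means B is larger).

ΔF_A − ΔF_B = 0.97 W/m²

ΔF_A = 5.35 ln(679/292) = 5.35 × 0.84387 = 4.5147 W/m².
ΔF_B = 5.35 ln(566/292) = 5.35 × 0.66184 = 3.5408 W/m².
Difference: 4.5147 − 3.5408 = 0.9739 W/m².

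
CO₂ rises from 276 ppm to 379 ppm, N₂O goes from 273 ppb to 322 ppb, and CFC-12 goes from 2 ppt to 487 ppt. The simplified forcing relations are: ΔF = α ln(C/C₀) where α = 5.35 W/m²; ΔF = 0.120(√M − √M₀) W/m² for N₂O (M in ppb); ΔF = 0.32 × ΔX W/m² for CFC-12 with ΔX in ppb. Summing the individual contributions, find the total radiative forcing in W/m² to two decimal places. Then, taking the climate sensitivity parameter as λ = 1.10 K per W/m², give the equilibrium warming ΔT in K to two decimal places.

CO₂: 5.35 × ln(379/276) = 5.35 × ln(1.37319) = 5.35 × 0.31714 = 1.6967 W/m².
N₂O: 0.120 × (√322 − √273) = 0.120 × (17.9444 − 16.5227) = 0.120 × 1.4217 = 0.1706 W/m².
CFC-12: Δ = 487 − 2 = 485 ppt = 0.485 ppb; ΔF = 0.32 × 0.485 = 0.1552 W/m².
Total ΔF = 1.6967 + 0.1706 + 0.1552 = 2.0225 W/m².
ΔT = λ ΔF = 1.10 × 2.02 = 2.2220 K.

ΔF = 2.02 W/m²; ΔT = 2.22 K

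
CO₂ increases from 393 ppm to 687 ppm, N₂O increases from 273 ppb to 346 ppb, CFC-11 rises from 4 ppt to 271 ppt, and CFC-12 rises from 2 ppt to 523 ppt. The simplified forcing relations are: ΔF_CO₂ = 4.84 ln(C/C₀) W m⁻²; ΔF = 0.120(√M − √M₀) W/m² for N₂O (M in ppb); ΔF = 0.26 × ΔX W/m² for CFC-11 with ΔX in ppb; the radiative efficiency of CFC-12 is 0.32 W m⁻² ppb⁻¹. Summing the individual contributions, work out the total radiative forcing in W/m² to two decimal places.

ΔF = 3.19 W/m²

CO₂: 4.84 × ln(687/393) = 4.84 × ln(1.74809) = 4.84 × 0.55852 = 2.7032 W/m².
N₂O: 0.120 × (√346 − √273) = 0.120 × (18.6011 − 16.5227) = 0.120 × 2.0784 = 0.2494 W/m².
CFC-11: Δ = 271 − 4 = 267 ppt = 0.267 ppb; ΔF = 0.26 × 0.267 = 0.0694 W/m².
CFC-12: Δ = 523 − 2 = 521 ppt = 0.521 ppb; ΔF = 0.32 × 0.521 = 0.1667 W/m².
Total ΔF = 2.7032 + 0.2494 + 0.0694 + 0.1667 = 3.1887 W/m².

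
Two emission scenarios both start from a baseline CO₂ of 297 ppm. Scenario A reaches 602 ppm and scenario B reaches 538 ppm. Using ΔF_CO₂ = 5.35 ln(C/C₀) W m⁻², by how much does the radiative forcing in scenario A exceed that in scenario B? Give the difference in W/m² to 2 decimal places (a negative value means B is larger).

ΔF_A = 5.35 ln(602/297) = 5.35 × 0.70653 = 3.7799 W/m².
ΔF_B = 5.35 ln(538/297) = 5.35 × 0.59413 = 3.1786 W/m².
Difference: 3.7799 − 3.1786 = 0.6013 W/m².

ΔF_A − ΔF_B = 0.60 W/m²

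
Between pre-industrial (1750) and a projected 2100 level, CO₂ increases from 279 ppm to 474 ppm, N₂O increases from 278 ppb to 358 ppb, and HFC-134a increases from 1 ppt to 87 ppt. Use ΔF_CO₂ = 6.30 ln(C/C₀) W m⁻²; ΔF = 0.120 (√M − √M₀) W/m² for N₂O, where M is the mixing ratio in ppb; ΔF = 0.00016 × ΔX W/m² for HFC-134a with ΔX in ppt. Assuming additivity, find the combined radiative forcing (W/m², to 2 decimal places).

CO₂: 6.30 × ln(474/279) = 6.30 × ln(1.69892) = 6.30 × 0.52999 = 3.3389 W/m².
N₂O: 0.120 × (√358 − √278) = 0.120 × (18.9209 − 16.6733) = 0.120 × 2.2476 = 0.2697 W/m².
HFC-134a: ΔF = 0.00016 × (87 − 1) = 0.00016 × 86 = 0.0138 W/m².
Total ΔF = 3.3389 + 0.2697 + 0.0138 = 3.6224 W/m².

ΔF = 3.62 W/m²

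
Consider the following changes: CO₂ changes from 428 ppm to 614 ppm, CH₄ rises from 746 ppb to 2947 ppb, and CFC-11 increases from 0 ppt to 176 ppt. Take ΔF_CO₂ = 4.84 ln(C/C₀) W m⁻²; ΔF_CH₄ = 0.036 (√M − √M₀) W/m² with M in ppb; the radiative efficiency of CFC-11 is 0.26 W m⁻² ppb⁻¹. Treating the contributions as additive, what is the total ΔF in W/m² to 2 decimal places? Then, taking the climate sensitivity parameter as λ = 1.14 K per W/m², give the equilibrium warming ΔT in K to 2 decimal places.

CO₂: 4.84 × ln(614/428) = 4.84 × ln(1.43458) = 4.84 × 0.36087 = 1.7466 W/m².
CH₄: 0.036 × (√2947 − √746) = 0.036 × (54.2863 − 27.3130) = 0.036 × 26.9733 = 0.9710 W/m².
CFC-11: Δ = 176 − 0 = 176 ppt = 0.176 ppb; ΔF = 0.26 × 0.176 = 0.0458 W/m².
Total ΔF = 1.7466 + 0.9710 + 0.0458 = 2.7634 W/m².
ΔT = λ ΔF = 1.14 × 2.76 = 3.1464 K.

ΔF = 2.76 W/m²; ΔT = 3.15 K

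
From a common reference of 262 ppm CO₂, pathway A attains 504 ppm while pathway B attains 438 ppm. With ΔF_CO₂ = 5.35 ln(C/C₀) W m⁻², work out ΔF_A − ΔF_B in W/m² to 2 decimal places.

ΔF_A − ΔF_B = 0.75 W/m²

ΔF_A = 5.35 ln(504/262) = 5.35 × 0.65423 = 3.5001 W/m².
ΔF_B = 5.35 ln(438/262) = 5.35 × 0.51387 = 2.7492 W/m².
Difference: 3.5001 − 2.7492 = 0.7509 W/m².
(Equivalently, ΔF_A − ΔF_B = 5.35 ln(504/438) = 5.35 × 0.14036 = 0.7509 W/m².)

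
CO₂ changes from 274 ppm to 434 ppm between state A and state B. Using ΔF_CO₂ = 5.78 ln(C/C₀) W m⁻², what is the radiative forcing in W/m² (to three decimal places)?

CO₂: 5.78 × ln(434/274) = 5.78 × ln(1.58394) = 5.78 × 0.45992 = 2.6583 W/m².

ΔF = 2.658 W/m²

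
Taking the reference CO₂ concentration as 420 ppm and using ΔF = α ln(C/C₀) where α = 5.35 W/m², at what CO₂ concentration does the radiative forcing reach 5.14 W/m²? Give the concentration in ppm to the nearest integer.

Set 5.35 ln(C/420) = 5.14, so ln(C/420) = 5.14/5.35 = 0.96075.
Then C/420 = e^0.96075 = 2.61366, giving C = 420 × 2.61366 = 1097.74 ppm.

C ≈ 1098 ppm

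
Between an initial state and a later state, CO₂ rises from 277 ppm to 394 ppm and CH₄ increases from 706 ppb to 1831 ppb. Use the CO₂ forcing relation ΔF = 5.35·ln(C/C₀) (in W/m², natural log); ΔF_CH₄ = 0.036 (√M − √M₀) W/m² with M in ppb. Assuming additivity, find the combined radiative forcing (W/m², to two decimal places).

ΔF = 2.47 W/m²

CO₂: 5.35 × ln(394/277) = 5.35 × ln(1.42238) = 5.35 × 0.35233 = 1.8850 W/m².
CH₄: 0.036 × (√1831 − √706) = 0.036 × (42.7902 − 26.5707) = 0.036 × 16.2195 = 0.5839 W/m².
Total ΔF = 1.8850 + 0.5839 = 2.4689 W/m².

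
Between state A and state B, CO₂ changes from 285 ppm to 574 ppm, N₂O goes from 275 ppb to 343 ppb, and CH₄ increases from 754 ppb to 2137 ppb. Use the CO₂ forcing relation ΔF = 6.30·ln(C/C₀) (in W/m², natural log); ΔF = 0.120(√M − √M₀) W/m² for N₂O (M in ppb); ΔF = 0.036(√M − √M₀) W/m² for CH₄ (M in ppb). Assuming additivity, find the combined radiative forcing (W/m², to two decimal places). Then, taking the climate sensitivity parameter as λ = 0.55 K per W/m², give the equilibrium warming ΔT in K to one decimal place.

ΔF = 5.32 W/m²; ΔT = 2.9 K

CO₂: 6.30 × ln(574/285) = 6.30 × ln(2.01404) = 6.30 × 0.70014 = 4.4109 W/m².
N₂O: 0.120 × (√343 − √275) = 0.120 × (18.5203 − 16.5831) = 0.120 × 1.9372 = 0.2325 W/m².
CH₄: 0.036 × (√2137 − √754) = 0.036 × (46.2277 − 27.4591) = 0.036 × 18.7686 = 0.6757 W/m².
Total ΔF = 4.4109 + 0.2325 + 0.6757 = 5.3191 W/m².
ΔT = λ ΔF = 0.55 × 5.32 = 2.9260 K.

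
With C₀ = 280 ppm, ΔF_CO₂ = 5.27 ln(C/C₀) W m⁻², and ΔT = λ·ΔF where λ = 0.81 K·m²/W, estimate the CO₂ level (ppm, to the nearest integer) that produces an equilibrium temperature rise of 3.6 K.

C ≈ 651 ppm

Required forcing: ΔF = ΔT/λ = 3.6/0.81 = 4.4444 W/m².
Then ln(C/280) = ΔF/5.27 = 4.4444/5.27 = 0.84334.
So C = 280 × e^0.84334 = 280 × 2.32412 = 650.75 ppm.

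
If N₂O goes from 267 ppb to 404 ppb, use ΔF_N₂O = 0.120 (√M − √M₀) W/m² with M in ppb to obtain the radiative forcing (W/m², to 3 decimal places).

N₂O: 0.120 × (√404 − √267) = 0.120 × (20.0998 − 16.3401) = 0.120 × 3.7597 = 0.4512 W/m².

ΔF = 0.451 W/m²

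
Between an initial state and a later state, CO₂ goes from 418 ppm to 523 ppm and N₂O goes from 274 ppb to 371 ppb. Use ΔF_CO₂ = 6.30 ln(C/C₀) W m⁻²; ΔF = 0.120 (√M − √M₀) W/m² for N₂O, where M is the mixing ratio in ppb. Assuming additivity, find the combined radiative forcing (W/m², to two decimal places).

ΔF = 1.74 W/m²

CO₂: 6.30 × ln(523/418) = 6.30 × ln(1.25120) = 6.30 × 0.22410 = 1.4118 W/m².
N₂O: 0.120 × (√371 − √274) = 0.120 × (19.2614 − 16.5529) = 0.120 × 2.7085 = 0.3250 W/m².
Total ΔF = 1.4118 + 0.3250 = 1.7368 W/m².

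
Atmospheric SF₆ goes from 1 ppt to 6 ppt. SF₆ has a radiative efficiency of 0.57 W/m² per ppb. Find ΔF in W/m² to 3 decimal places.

SF₆: Δ = 6 − 1 = 5 ppt = 0.005 ppb; ΔF = 0.57 × 0.005 = 0.0029 W/m².

ΔF = 0.003 W/m²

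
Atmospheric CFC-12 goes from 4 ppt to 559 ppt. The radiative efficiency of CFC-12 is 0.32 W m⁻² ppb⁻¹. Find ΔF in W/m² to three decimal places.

CFC-12: Δ = 559 − 4 = 555 ppt = 0.555 ppb; ΔF = 0.32 × 0.555 = 0.1776 W/m².

ΔF = 0.178 W/m²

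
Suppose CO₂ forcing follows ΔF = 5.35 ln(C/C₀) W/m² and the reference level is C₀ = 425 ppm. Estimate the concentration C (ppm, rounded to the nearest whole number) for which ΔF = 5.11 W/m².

Set 5.35 ln(C/425) = 5.11, so ln(C/425) = 5.11/5.35 = 0.95514.
Then C/425 = e^0.95514 = 2.59903, giving C = 425 × 2.59903 = 1104.59 ppm.

C ≈ 1105 ppm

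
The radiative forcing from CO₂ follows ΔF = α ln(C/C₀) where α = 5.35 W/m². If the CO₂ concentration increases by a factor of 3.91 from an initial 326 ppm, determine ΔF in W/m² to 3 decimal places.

ΔF = 7.295 W/m²

ΔF = 5.35 × ln(3.91) = 5.35 × 1.36354 = 7.2949 W/m².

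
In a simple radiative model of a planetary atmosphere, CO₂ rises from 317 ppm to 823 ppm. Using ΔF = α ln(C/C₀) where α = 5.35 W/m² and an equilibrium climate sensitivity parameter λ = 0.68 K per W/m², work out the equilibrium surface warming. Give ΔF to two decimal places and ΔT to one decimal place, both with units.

CO₂: 5.35 × ln(823/317) = 5.35 × ln(2.59621) = 5.35 × 0.95405 = 5.1042 W/m².
ΔT = λ ΔF = 0.68 × 5.10 = 3.4680 K.

ΔF = 5.10 W/m²; ΔT = 3.5 K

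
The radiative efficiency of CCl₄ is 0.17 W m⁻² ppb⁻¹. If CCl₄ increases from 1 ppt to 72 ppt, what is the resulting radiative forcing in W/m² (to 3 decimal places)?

ΔF = 0.012 W/m²

CCl₄: Δ = 72 − 1 = 71 ppt = 0.071 ppb; ΔF = 0.17 × 0.071 = 0.0121 W/m².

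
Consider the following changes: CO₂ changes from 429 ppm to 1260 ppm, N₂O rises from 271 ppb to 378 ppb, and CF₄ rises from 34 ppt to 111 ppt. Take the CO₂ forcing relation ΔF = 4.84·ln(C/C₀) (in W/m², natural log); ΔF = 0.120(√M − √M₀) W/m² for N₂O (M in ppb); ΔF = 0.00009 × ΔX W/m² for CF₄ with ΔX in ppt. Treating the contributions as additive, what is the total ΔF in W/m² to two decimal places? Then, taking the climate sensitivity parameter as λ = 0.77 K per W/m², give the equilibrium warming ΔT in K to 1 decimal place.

ΔF = 5.58 W/m²; ΔT = 4.3 K

CO₂: 4.84 × ln(1260/429) = 4.84 × ln(2.93706) = 4.84 × 1.07741 = 5.2147 W/m².
N₂O: 0.120 × (√378 − √271) = 0.120 × (19.4422 − 16.4621) = 0.120 × 2.9801 = 0.3576 W/m².
CF₄: ΔF = 0.00009 × (111 − 34) = 0.00009 × 77 = 0.0069 W/m².
Total ΔF = 5.2147 + 0.3576 + 0.0069 = 5.5792 W/m².
ΔT = λ ΔF = 0.77 × 5.58 = 4.2966 K.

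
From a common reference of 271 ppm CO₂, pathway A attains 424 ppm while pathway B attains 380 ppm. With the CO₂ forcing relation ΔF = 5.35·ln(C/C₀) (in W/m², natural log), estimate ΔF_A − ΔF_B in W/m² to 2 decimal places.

ΔF_A − ΔF_B = 0.59 W/m²

ΔF_A = 5.35 ln(424/271) = 5.35 × 0.44761 = 2.3947 W/m².
ΔF_B = 5.35 ln(380/271) = 5.35 × 0.33805 = 1.8086 W/m².
Difference: 2.3947 − 1.8086 = 0.5861 W/m².
(Equivalently, ΔF_A − ΔF_B = 5.35 ln(424/380) = 5.35 × 0.10956 = 0.5861 W/m².)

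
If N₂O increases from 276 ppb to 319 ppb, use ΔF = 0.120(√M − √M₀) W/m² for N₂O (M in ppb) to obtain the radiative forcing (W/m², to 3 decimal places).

N₂O: 0.120 × (√319 − √276) = 0.120 × (17.8606 − 16.6132) = 0.120 × 1.2474 = 0.1497 W/m².

ΔF = 0.150 W/m²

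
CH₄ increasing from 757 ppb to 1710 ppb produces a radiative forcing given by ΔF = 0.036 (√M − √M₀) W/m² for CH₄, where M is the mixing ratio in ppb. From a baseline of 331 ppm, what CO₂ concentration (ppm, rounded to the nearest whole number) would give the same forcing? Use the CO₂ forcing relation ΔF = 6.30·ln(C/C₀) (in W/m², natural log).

CH₄ forcing: 0.036 × (√1710 − √757) = 0.036 × (41.3521 − 27.5136) = 0.036 × 13.8385 = 0.49819 W/m².
Set 6.30 ln(C/331) = 0.49819: ln(C/331) = 0.49819/6.30 = 0.07908, so C = 331 × e^0.07908 = 331 × 1.08229 = 358.24 ppm.

C ≈ 358 ppm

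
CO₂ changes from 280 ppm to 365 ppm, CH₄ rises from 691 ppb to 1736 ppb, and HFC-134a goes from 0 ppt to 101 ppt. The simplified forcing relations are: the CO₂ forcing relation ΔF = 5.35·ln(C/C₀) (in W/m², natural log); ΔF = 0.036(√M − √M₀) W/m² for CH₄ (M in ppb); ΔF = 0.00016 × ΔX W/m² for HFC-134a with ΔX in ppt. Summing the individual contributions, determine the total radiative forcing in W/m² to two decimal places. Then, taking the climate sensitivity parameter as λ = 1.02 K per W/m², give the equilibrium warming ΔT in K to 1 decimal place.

CO₂: 5.35 × ln(365/280) = 5.35 × ln(1.30357) = 5.35 × 0.26511 = 1.4183 W/m².
CH₄: 0.036 × (√1736 − √691) = 0.036 × (41.6653 − 26.2869) = 0.036 × 15.3784 = 0.5536 W/m².
HFC-134a: ΔF = 0.00016 × (101 − 0) = 0.00016 × 101 = 0.0162 W/m².
Total ΔF = 1.4183 + 0.5536 + 0.0162 = 1.9881 W/m².
ΔT = λ ΔF = 1.02 × 1.99 = 2.0298 K.

ΔF = 1.99 W/m²; ΔT = 2.0 K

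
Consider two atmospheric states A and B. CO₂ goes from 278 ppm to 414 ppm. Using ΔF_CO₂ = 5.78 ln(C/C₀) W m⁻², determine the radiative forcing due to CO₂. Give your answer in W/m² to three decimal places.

ΔF = 2.302 W/m²

CO₂: 5.78 × ln(414/278) = 5.78 × ln(1.48921) = 5.78 × 0.39825 = 2.3019 W/m².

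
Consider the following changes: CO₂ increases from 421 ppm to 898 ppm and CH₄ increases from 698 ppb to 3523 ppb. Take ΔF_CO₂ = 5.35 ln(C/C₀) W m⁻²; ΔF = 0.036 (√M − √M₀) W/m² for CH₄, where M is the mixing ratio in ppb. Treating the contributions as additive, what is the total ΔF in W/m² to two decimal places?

ΔF = 5.24 W/m²

CO₂: 5.35 × ln(898/421) = 5.35 × ln(2.13302) = 5.35 × 0.75754 = 4.0528 W/m².
CH₄: 0.036 × (√3523 − √698) = 0.036 × (59.3549 − 26.4197) = 0.036 × 32.9352 = 1.1857 W/m².
Total ΔF = 4.0528 + 1.1857 = 5.2385 W/m².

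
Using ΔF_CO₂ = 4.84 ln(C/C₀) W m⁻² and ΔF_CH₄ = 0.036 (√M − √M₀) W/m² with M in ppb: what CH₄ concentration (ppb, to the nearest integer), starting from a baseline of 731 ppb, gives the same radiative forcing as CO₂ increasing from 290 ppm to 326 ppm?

M ≈ 1829 ppb

CO₂ forcing: 4.84 × ln(326/290) = 4.84 × 0.117016 = 0.56636 W/m².
Set 0.036(√M − √731) = 0.56636: √M = 0.56636/0.036 + √731 = 15.7322 + 27.0370 = 42.7692.
M = (42.7692)² = 1829.20 ppb.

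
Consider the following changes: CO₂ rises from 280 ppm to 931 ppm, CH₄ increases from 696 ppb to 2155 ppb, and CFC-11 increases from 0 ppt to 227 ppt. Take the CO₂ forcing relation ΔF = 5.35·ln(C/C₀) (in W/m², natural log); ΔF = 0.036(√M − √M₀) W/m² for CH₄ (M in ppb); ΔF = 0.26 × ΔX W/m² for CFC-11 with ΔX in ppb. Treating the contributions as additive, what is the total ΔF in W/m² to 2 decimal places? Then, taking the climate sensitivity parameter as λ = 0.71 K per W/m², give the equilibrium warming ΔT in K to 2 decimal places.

ΔF = 7.21 W/m²; ΔT = 5.12 K

CO₂: 5.35 × ln(931/280) = 5.35 × ln(3.32500) = 5.35 × 1.20147 = 6.4279 W/m².
CH₄: 0.036 × (√2155 − √696) = 0.036 × (46.4220 − 26.3818) = 0.036 × 20.0402 = 0.7214 W/m².
CFC-11: Δ = 227 − 0 = 227 ppt = 0.227 ppb; ΔF = 0.26 × 0.227 = 0.0590 W/m².
Total ΔF = 6.4279 + 0.7214 + 0.0590 = 7.2083 W/m².
ΔT = λ ΔF = 0.71 × 7.21 = 5.1191 K.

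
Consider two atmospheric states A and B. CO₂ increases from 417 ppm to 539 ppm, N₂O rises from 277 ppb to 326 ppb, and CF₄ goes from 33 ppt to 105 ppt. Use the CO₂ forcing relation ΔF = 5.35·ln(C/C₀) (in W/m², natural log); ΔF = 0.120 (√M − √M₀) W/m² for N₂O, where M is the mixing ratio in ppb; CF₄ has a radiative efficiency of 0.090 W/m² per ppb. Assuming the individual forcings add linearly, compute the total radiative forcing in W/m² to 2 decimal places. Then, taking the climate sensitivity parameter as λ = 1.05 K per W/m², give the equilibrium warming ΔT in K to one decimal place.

ΔF = 1.55 W/m²; ΔT = 1.6 K

CO₂: 5.35 × ln(539/417) = 5.35 × ln(1.29257) = 5.35 × 0.25663 = 1.3730 W/m².
N₂O: 0.120 × (√326 − √277) = 0.120 × (18.0555 − 16.6433) = 0.120 × 1.4122 = 0.1695 W/m².
CF₄: Δ = 105 − 33 = 72 ppt = 0.072 ppb; ΔF = 0.090 × 0.072 = 0.0065 W/m².
Total ΔF = 1.3730 + 0.1695 + 0.0065 = 1.5490 W/m².
ΔT = λ ΔF = 1.05 × 1.55 = 1.6275 K.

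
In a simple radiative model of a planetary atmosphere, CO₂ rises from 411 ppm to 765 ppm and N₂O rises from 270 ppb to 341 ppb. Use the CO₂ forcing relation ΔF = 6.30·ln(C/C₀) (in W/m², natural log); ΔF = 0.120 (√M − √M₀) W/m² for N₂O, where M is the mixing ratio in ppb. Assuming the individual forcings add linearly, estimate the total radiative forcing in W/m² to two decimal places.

CO₂: 6.30 × ln(765/411) = 6.30 × ln(1.86131) = 6.30 × 0.62128 = 3.9141 W/m².
N₂O: 0.120 × (√341 − √270) = 0.120 × (18.4662 − 16.4317) = 0.120 × 2.0345 = 0.2441 W/m².
Total ΔF = 3.9141 + 0.2441 = 4.1582 W/m².

ΔF = 4.16 W/m²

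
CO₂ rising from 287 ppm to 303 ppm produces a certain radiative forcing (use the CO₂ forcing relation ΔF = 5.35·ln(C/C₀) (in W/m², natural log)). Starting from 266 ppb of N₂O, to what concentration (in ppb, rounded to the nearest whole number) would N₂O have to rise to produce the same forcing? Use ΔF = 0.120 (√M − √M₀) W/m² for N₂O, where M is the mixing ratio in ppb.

M ≈ 351 ppb

CO₂ forcing: 5.35 × ln(303/287) = 5.35 × 0.054251 = 0.29024 W/m².
Set 0.120(√M − √266) = 0.29024: √M = 0.29024/0.120 + √266 = 2.4187 + 16.3095 = 18.7282.
M = (18.7282)² = 350.75 ppb.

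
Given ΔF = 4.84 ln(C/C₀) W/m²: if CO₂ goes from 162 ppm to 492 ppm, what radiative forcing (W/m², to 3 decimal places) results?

ΔF = 5.377 W/m²

CO₂ absorption bands are partially saturated, so forcing scales with the logarithm of the concentration ratio.
CO₂: 4.84 × ln(492/162) = 4.84 × ln(3.03704) = 4.84 × 1.11088 = 5.3767 W/m².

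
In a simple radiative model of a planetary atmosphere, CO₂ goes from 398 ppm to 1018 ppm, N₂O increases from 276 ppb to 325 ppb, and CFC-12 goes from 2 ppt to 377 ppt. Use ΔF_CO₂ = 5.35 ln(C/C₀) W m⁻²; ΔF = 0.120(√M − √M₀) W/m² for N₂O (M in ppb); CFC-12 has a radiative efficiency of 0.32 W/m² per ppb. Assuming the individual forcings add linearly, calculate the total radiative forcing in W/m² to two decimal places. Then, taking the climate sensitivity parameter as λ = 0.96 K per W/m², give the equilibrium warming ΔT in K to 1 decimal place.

ΔF = 5.31 W/m²; ΔT = 5.1 K

CO₂: 5.35 × ln(1018/398) = 5.35 × ln(2.55779) = 5.35 × 0.93914 = 5.0244 W/m².
N₂O: 0.120 × (√325 − √276) = 0.120 × (18.0278 − 16.6132) = 0.120 × 1.4146 = 0.1698 W/m².
CFC-12: Δ = 377 − 2 = 375 ppt = 0.375 ppb; ΔF = 0.32 × 0.375 = 0.1200 W/m².
Total ΔF = 5.0244 + 0.1698 + 0.1200 = 5.3142 W/m².
ΔT = λ ΔF = 0.96 × 5.31 = 5.0976 K.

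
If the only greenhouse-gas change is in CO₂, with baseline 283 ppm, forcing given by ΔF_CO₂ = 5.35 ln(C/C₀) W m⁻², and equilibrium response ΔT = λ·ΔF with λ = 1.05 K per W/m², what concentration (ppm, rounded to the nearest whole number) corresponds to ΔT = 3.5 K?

C ≈ 528 ppm

Required forcing: ΔF = ΔT/λ = 3.5/1.05 = 3.3333 W/m².
Then ln(C/283) = ΔF/5.35 = 3.3333/5.35 = 0.62305.
So C = 283 × e^0.62305 = 283 × 1.86461 = 527.68 ppm.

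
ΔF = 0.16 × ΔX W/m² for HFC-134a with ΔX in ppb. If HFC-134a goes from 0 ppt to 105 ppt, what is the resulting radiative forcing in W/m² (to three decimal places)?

ΔF = 0.017 W/m²

HFC-134a: Δ = 105 − 0 = 105 ppt = 0.105 ppb; ΔF = 0.16 × 0.105 = 0.0168 W/m².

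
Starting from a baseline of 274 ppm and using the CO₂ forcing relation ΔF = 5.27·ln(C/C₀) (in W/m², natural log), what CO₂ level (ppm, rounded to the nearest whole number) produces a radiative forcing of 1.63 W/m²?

Set 5.27 ln(C/274) = 1.63, so ln(C/274) = 1.63/5.27 = 0.30930.
Then C/274 = e^0.30930 = 1.36247, giving C = 274 × 1.36247 = 373.32 ppm.

C ≈ 373 ppm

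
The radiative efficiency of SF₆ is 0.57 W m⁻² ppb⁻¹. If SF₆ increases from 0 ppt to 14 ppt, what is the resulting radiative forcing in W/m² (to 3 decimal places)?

ΔF = 0.008 W/m²

SF₆: Δ = 14 − 0 = 14 ppt = 0.014 ppb; ΔF = 0.57 × 0.014 = 0.0080 W/m².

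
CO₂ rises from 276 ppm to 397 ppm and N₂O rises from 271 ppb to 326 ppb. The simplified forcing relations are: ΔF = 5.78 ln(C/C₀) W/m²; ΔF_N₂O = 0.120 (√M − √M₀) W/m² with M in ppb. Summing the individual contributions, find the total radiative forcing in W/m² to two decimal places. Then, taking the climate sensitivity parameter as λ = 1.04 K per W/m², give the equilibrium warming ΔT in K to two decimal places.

CO₂: 5.78 × ln(397/276) = 5.78 × ln(1.43841) = 5.78 × 0.36354 = 2.1013 W/m².
N₂O: 0.120 × (√326 − √271) = 0.120 × (18.0555 − 16.4621) = 0.120 × 1.5934 = 0.1912 W/m².
Total ΔF = 2.1013 + 0.1912 = 2.2925 W/m².
ΔT = λ ΔF = 1.04 × 2.29 = 2.3816 K.

ΔF = 2.29 W/m²; ΔT = 2.38 K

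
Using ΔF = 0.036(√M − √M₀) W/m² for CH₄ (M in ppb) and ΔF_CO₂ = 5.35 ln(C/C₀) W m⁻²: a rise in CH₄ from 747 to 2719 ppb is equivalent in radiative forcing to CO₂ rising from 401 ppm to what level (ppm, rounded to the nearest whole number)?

CH₄ forcing: 0.036 × (√2719 − √747) = 0.036 × (52.1440 − 27.3313) = 0.036 × 24.8127 = 0.89326 W/m².
Set 5.35 ln(C/401) = 0.89326: ln(C/401) = 0.89326/5.35 = 0.16696, so C = 401 × e^0.16696 = 401 × 1.18171 = 473.87 ppm.

C ≈ 474 ppm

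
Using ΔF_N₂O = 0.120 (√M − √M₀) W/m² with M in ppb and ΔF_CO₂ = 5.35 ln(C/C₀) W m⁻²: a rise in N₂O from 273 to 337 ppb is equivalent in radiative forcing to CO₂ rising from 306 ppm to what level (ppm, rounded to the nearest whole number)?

C ≈ 319 ppm

N₂O forcing: 0.120 × (√337 − √273) = 0.120 × (18.3576 − 16.5227) = 0.120 × 1.8349 = 0.22019 W/m².
Set 5.35 ln(C/306) = 0.22019: ln(C/306) = 0.22019/5.35 = 0.04116, so C = 306 × e^0.04116 = 306 × 1.04202 = 318.86 ppm.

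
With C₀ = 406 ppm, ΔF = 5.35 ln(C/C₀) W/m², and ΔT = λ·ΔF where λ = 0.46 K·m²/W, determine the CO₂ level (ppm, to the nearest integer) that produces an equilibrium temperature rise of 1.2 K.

Required forcing: ΔF = ΔT/λ = 1.2/0.46 = 2.6087 W/m².
Then ln(C/406) = ΔF/5.35 = 2.6087/5.35 = 0.48761.
So C = 406 × e^0.48761 = 406 × 1.62842 = 661.14 ppm.

C ≈ 661 ppm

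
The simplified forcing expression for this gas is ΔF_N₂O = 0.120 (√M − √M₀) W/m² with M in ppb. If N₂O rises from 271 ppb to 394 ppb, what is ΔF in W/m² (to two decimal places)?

ΔF = 0.41 W/m²

N₂O: 0.120 × (√394 − √271) = 0.120 × (19.8494 − 16.4621) = 0.120 × 3.3873 = 0.4065 W/m².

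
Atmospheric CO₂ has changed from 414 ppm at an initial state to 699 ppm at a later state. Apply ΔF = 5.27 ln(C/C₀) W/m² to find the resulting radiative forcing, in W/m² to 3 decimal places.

ΔF = 2.760 W/m²

CO₂ absorption bands are partially saturated, so forcing scales with the logarithm of the concentration ratio.
CO₂: 5.27 × ln(699/414) = 5.27 × ln(1.68841) = 5.27 × 0.52379 = 2.7604 W/m².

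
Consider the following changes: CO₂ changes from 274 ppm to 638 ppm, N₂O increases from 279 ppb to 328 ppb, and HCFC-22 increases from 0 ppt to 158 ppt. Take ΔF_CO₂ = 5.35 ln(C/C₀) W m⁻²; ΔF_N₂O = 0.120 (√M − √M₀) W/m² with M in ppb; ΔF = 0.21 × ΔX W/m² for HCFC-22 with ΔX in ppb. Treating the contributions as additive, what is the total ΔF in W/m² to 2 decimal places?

ΔF = 4.72 W/m²

CO₂: 5.35 × ln(638/274) = 5.35 × ln(2.32847) = 5.35 × 0.84521 = 4.5219 W/m².
N₂O: 0.120 × (√328 − √279) = 0.120 × (18.1108 − 16.7033) = 0.120 × 1.4075 = 0.1689 W/m².
HCFC-22: Δ = 158 − 0 = 158 ppt = 0.158 ppb; ΔF = 0.21 × 0.158 = 0.0332 W/m².
Total ΔF = 4.5219 + 0.1689 + 0.0332 = 4.7240 W/m².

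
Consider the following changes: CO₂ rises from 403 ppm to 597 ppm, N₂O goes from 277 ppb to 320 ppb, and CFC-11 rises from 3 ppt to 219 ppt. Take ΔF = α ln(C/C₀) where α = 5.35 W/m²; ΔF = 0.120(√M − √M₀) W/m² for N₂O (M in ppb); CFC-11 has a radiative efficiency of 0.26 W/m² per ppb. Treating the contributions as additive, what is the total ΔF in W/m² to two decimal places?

CO₂: 5.35 × ln(597/403) = 5.35 × ln(1.48139) = 5.35 × 0.39298 = 2.1024 W/m².
N₂O: 0.120 × (√320 − √277) = 0.120 × (17.8885 − 16.6433) = 0.120 × 1.2452 = 0.1494 W/m².
CFC-11: Δ = 219 − 3 = 216 ppt = 0.216 ppb; ΔF = 0.26 × 0.216 = 0.0562 W/m².
Total ΔF = 2.1024 + 0.1494 + 0.0562 = 2.3080 W/m².

ΔF = 2.31 W/m²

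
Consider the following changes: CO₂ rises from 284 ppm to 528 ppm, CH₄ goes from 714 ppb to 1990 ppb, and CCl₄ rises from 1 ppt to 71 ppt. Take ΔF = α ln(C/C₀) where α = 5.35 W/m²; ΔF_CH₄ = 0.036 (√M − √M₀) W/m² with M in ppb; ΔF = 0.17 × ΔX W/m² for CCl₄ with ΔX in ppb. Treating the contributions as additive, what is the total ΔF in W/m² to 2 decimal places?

CO₂: 5.35 × ln(528/284) = 5.35 × ln(1.85915) = 5.35 × 0.62012 = 3.3176 W/m².
CH₄: 0.036 × (√1990 − √714) = 0.036 × (44.6094 − 26.7208) = 0.036 × 17.8886 = 0.6440 W/m².
CCl₄: Δ = 71 − 1 = 70 ppt = 0.070 ppb; ΔF = 0.17 × 0.070 = 0.0119 W/m².
Total ΔF = 3.3176 + 0.6440 + 0.0119 = 3.9735 W/m².

ΔF = 3.97 W/m²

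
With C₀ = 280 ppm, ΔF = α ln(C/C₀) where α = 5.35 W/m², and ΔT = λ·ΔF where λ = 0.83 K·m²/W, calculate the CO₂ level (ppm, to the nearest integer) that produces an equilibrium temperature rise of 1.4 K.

C ≈ 384 ppm

Required forcing: ΔF = ΔT/λ = 1.4/0.83 = 1.6867 W/m².
Then ln(C/280) = ΔF/5.35 = 1.6867/5.35 = 0.31527.
So C = 280 × e^0.31527 = 280 × 1.37063 = 383.78 ppm.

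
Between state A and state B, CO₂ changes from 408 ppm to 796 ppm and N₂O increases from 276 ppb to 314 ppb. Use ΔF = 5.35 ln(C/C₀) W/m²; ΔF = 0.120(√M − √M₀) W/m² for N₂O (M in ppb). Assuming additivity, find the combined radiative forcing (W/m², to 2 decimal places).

ΔF = 3.71 W/m²

CO₂: 5.35 × ln(796/408) = 5.35 × ln(1.95098) = 5.35 × 0.66833 = 3.5756 W/m².
N₂O: 0.120 × (√314 − √276) = 0.120 × (17.7200 − 16.6132) = 0.120 × 1.1068 = 0.1328 W/m².
Total ΔF = 3.5756 + 0.1328 = 3.7084 W/m².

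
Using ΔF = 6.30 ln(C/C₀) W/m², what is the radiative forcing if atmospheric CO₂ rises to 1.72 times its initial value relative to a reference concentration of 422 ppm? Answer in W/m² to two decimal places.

ΔF = 3.42 W/m²

Because the forcing depends only on the ratio C/C₀, the initial concentration does not enter.
ΔF = 6.30 × ln(1.72) = 6.30 × 0.54232 = 3.4166 W/m².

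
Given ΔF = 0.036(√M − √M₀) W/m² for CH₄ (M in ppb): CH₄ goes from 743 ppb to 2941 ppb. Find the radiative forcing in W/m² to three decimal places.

CH₄: 0.036 × (√2941 − √743) = 0.036 × (54.2310 − 27.2580) = 0.036 × 26.9730 = 0.9710 W/m².

ΔF = 0.971 W/m²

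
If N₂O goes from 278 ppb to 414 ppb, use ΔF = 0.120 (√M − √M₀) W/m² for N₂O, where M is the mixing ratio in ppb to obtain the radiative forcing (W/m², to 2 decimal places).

ΔF = 0.44 W/m²

N₂O: 0.120 × (√414 − √278) = 0.120 × (20.3470 − 16.6733) = 0.120 × 3.6737 = 0.4408 W/m².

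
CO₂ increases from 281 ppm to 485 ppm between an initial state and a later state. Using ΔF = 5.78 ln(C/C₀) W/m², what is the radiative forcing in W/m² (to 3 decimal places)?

CO₂: 5.78 × ln(485/281) = 5.78 × ln(1.72598) = 5.78 × 0.54580 = 3.1547 W/m².

ΔF = 3.155 W/m²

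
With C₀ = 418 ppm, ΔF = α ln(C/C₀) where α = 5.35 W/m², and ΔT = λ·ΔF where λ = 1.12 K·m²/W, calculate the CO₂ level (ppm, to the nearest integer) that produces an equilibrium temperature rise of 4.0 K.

C ≈ 815 ppm

Required forcing: ΔF = ΔT/λ = 4.0/1.12 = 3.5714 W/m².
Then ln(C/418) = ΔF/5.35 = 3.5714/5.35 = 0.66755.
So C = 418 × e^0.66755 = 418 × 1.94946 = 814.87 ppm.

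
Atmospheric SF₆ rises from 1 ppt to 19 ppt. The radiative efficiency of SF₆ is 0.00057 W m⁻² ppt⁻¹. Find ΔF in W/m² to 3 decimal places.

ΔF = 0.010 W/m²

SF₆: ΔF = 0.00057 × (19 − 1) = 0.00057 × 18 = 0.0103 W/m².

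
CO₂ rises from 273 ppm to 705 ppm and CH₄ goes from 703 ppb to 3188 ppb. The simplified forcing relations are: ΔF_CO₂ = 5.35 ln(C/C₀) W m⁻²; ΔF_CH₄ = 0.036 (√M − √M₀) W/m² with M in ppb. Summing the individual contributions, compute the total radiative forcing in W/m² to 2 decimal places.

CO₂: 5.35 × ln(705/273) = 5.35 × ln(2.58242) = 5.35 × 0.94873 = 5.0757 W/m².
CH₄: 0.036 × (√3188 − √703) = 0.036 × (56.4624 − 26.5141) = 0.036 × 29.9483 = 1.0781 W/m².
Total ΔF = 5.0757 + 1.0781 = 6.1538 W/m².

ΔF = 6.15 W/m²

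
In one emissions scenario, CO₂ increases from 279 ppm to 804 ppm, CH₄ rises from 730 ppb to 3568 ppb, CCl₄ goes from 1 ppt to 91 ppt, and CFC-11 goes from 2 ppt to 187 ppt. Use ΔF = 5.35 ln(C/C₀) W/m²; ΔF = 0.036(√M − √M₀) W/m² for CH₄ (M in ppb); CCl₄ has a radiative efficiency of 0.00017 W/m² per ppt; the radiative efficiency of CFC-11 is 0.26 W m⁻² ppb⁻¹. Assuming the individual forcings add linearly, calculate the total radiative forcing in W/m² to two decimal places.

ΔF = 6.90 W/m²

CO₂: 5.35 × ln(804/279) = 5.35 × ln(2.88172) = 5.35 × 1.05839 = 5.6624 W/m².
CH₄: 0.036 × (√3568 − √730) = 0.036 × (59.7327 − 27.0185) = 0.036 × 32.7142 = 1.1777 W/m².
CCl₄: ΔF = 0.00017 × (91 − 1) = 0.00017 × 90 = 0.0153 W/m².
CFC-11: Δ = 187 − 2 = 185 ppt = 0.185 ppb; ΔF = 0.26 × 0.185 = 0.0481 W/m².
Total ΔF = 5.6624 + 1.1777 + 0.0153 + 0.0481 = 6.9035 W/m².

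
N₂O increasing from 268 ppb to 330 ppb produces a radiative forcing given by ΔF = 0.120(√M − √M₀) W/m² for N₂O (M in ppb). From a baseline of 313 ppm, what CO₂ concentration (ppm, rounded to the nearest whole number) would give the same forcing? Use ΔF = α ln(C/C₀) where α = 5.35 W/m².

N₂O forcing: 0.120 × (√330 − √268) = 0.120 × (18.1659 − 16.3707) = 0.120 × 1.7952 = 0.21542 W/m².
Set 5.35 ln(C/313) = 0.21542: ln(C/313) = 0.21542/5.35 = 0.04027, so C = 313 × e^0.04027 = 313 × 1.04109 = 325.86 ppm.

C ≈ 326 ppm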